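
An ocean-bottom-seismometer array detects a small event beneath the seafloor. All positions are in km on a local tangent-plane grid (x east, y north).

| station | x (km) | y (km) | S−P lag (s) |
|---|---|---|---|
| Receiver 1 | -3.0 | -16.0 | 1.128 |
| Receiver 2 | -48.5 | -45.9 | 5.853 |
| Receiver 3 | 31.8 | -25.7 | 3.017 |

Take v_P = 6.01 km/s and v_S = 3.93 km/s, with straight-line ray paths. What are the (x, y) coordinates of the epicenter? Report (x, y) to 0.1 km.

(4.2, -5.4)

Distance from S−P lag: d = Δt · v_P v_S / (v_P − v_S) = Δt · (6.01·3.93)/(6.01−3.93) ≈ 11.3554·Δt.
So d_Receiver 1 = 12.81, d_Receiver 2 = 66.46, d_Receiver 3 = 34.26 km.
Circle about each station: (x + 3.0)² + (y + 16.0)² = 12.81²; (x + 48.5)² + (y + 45.9)² = 66.46²; (x − 31.8)² + (y + 25.7)² = 34.26².
Subtracting the Receiver 1 equation from the Receiver 2 and Receiver 3 equations removes the quadratic terms:
-91.0 x − 59.8 y = -58.78
69.6 x − 19.4 y = 397.08
Solving the 2×2 system: x ≈ 4.2, y ≈ -5.4 km.
Check against Receiver 1 (with the unrounded x, y): √((x + 3.0)²+(y + 16.0)²) = 12.81 ≈ 12.81 km. ✓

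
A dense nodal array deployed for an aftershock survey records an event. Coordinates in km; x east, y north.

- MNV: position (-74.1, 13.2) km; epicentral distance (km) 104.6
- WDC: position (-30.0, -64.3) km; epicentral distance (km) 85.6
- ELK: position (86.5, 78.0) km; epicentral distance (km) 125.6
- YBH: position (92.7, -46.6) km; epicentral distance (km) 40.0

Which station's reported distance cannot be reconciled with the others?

Solve using three stations at a time. Using WDC, ELK, YBH (subtract circle equations pairwise → linear system) gives (x, y) ≈ (52.9, -43.0).
Distances from that point to each station vs reported:
  MNV: calculated 138.9 vs reported 104.6 → residual 34.3 km
  WDC: calculated 85.6 vs reported 85.6 → residual 0.0 km
  ELK: calculated 125.6 vs reported 125.6 → residual 0.0 km
  YBH: calculated 40.0 vs reported 40.0 → residual 0.0 km
WDC, ELK, YBH are mutually consistent (residuals ≈ 0); MNV is off by 34.3 km.

MNV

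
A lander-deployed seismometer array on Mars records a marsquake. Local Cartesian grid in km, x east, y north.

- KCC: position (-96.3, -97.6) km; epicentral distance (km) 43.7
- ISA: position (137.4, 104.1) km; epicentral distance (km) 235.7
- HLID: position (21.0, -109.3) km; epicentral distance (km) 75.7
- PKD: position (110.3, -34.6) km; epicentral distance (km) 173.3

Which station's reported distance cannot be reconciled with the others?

Solve using three stations at a time. Using KCC, HLID, PKD (subtract circle equations pairwise → linear system) gives (x, y) ≈ (-52.9, -92.9).
Distances from that point to each station vs reported:
  KCC: calculated 43.7 vs reported 43.7 → residual 0.0 km
  ISA: calculated 273.9 vs reported 235.7 → residual 38.2 km
  HLID: calculated 75.7 vs reported 75.7 → residual 0.0 km
  PKD: calculated 173.3 vs reported 173.3 → residual 0.0 km
KCC, HLID, PKD are mutually consistent (residuals ≈ 0); ISA is off by 38.2 km.

ISA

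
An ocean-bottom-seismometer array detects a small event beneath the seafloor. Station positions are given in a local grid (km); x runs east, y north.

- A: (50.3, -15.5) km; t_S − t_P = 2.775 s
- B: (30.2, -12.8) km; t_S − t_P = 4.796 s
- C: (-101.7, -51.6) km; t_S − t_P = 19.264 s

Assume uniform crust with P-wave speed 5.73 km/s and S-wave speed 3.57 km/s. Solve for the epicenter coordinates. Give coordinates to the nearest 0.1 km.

Distance from S−P lag: d = Δt · v_P v_S / (v_P − v_S) = Δt · (5.73·3.57)/(5.73−3.57) ≈ 9.4704·Δt.
So d_A = 26.28, d_B = 45.42, d_C = 182.44 km.
Circle about each station: (x − 50.3)² + (y + 15.5)² = 26.28²; (x − 30.2)² + (y + 12.8)² = 45.42²; (x + 101.7)² + (y + 51.6)² = 182.44².
Subtracting the A equation from the B and C equations removes the quadratic terms:
-40.2 x + 5.4 y = -3066.80
-304.0 x − 72.2 y = -22358.61
Solving the 2×2 system: x ≈ 75.3, y ≈ -7.4 km.
Check against A (with the unrounded x, y): √((x − 50.3)²+(y + 15.5)²) = 26.29 ≈ 26.28 km. ✓

(75.3, -7.4)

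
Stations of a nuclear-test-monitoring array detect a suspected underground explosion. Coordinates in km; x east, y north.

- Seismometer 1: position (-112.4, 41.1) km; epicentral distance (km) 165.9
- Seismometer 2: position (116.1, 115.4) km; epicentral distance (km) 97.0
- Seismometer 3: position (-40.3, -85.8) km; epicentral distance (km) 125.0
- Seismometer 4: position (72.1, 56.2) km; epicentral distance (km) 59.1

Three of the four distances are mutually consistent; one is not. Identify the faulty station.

Seismometer 2

Solve using three stations at a time. Using Seismometer 1, Seismometer 3, Seismometer 4 (subtract circle equations pairwise → linear system) gives (x, y) ≈ (48.8, 1.9).
Distances from that point to each station vs reported:
  Seismometer 1: calculated 165.9 vs reported 165.9 → residual 0.0 km
  Seismometer 2: calculated 132.0 vs reported 97.0 → residual 35.0 km
  Seismometer 3: calculated 125.0 vs reported 125.0 → residual 0.0 km
  Seismometer 4: calculated 59.1 vs reported 59.1 → residual 0.0 km
Seismometer 1, Seismometer 3, Seismometer 4 are mutually consistent (residuals ≈ 0); Seismometer 2 is off by 35.0 km.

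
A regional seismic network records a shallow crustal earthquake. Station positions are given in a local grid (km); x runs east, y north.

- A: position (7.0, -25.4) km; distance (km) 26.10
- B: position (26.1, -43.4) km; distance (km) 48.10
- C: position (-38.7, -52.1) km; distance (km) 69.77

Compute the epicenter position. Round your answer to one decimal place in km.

Circle about each station: (x − 7.0)² + (y + 25.4)² = 26.10²; (x − 26.1)² + (y + 43.4)² = 48.10²; (x + 38.7)² + (y + 52.1)² = 69.77².
Subtracting the A equation from the B and C equations removes the quadratic terms:
38.2 x − 36.0 y = 238.21
-91.4 x − 53.4 y = -668.70
Solving the 2×2 system: x ≈ 6.9, y ≈ 0.7 km.

(6.9, 0.7)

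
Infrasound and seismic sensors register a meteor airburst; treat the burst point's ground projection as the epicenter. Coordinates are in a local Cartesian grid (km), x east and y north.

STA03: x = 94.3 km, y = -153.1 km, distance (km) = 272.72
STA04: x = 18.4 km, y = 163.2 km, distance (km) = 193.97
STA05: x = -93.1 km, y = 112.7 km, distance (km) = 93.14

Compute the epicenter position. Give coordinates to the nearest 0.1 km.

Circle about each station: (x − 94.3)² + (y + 153.1)² = 272.72²; (x − 18.4)² + (y − 163.2)² = 193.97²; (x + 93.1)² + (y − 112.7)² = 93.14².
Subtracting pairs of circle equations eliminates x²+y² and gives linear equations (the radical axes):
-151.8 x + 632.6 y = 31392.54
-374.8 x + 531.6 y = 54737.94
Solving the 2×2 system: x ≈ -114.7, y ≈ 22.1 km.

(-114.7, 22.1)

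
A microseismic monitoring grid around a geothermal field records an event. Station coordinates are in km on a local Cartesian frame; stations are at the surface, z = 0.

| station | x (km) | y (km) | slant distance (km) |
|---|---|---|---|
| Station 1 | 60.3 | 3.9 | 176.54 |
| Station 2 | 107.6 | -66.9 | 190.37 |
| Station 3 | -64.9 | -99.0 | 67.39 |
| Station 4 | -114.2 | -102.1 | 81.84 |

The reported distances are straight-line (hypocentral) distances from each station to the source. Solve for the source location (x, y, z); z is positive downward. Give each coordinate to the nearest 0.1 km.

x ≈ -67.9 km, y ≈ -97.1 km, depth ≈ 67.3 km

Each station gives a sphere (x−x_i)² + (y−y_i)² + z² = d_i² (stations at z=0).
Subtracting the Station 1 sphere from Station 2 and Station 3: z² cancels, leaving linear equations in x and y:
94.6 x − 141.6 y = 7327.70
-250.4 x − 205.8 y = 36986.67
Solving: x ≈ -67.897, y ≈ -97.110 km (keep extra digits for the depth step; rounded: -67.9, -97.1).
Then from the Station 1 sphere: z² = 176.54² − (x − 60.3)² − (y − 3.9)² with x = -67.897, y = -97.110, so z ≈ 67.297 ≈ 67.3 km.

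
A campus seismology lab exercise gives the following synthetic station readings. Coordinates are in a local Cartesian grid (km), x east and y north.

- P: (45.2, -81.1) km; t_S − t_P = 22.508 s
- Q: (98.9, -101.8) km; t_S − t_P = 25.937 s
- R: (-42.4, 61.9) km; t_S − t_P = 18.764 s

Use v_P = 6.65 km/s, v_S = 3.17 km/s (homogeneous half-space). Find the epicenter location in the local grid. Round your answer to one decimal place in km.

70.9 km east, 52.8 km north

Distance from S−P lag: d = Δt · v_P v_S / (v_P − v_S) = Δt · (6.65·3.17)/(6.65−3.17) ≈ 6.0576·Δt.
So d_P = 136.34, d_Q = 157.12, d_R = 113.67 km.
Circle about each station: (x − 45.2)² + (y + 81.1)² = 136.34²; (x − 98.9)² + (y + 101.8)² = 157.12²; (x + 42.4)² + (y − 61.9)² = 113.67².
Subtracting pairs of circle equations eliminates x²+y² and gives linear equations (the radical axes):
107.4 x − 41.4 y = 5426.10
-175.2 x + 286.0 y = 2676.85
Solving the 2×2 system: x ≈ 70.9, y ≈ 52.8 km.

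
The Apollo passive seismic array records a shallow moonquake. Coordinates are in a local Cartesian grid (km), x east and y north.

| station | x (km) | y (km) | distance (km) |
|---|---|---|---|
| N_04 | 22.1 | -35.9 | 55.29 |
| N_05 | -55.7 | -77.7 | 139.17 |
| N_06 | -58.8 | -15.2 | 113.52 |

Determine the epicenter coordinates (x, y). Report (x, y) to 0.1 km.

51.7 km east, 10.8 km north

Circle about each station: (x − 22.1)² + (y + 35.9)² = 55.29²; (x + 55.7)² + (y + 77.7)² = 139.17²; (x + 58.8)² + (y + 15.2)² = 113.52².
Subtracting the N_04 equation from the N_05 and N_06 equations removes the quadratic terms:
-155.6 x − 83.6 y = -8948.74
-161.8 x + 41.4 y = -7918.55
Solving the 2×2 system: x ≈ 51.7, y ≈ 10.8 km.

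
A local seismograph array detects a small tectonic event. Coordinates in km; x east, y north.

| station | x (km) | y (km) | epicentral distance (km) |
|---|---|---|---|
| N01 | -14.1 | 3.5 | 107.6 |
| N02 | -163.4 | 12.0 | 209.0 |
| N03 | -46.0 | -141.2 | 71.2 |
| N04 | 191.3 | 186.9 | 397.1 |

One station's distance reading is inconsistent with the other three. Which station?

N04

Solve using three stations at a time. Using N01, N02, N03 (subtract circle equations pairwise → linear system) gives (x, y) ≈ (12.6, -100.7).
Distances from that point to each station vs reported:
  N01: calculated 107.6 vs reported 107.6 → residual 0.0 km
  N02: calculated 209.0 vs reported 209.0 → residual 0.0 km
  N03: calculated 71.2 vs reported 71.2 → residual 0.0 km
  N04: calculated 338.6 vs reported 397.1 → residual 58.5 km
N01, N02, N03 are mutually consistent (residuals ≈ 0); N04 is off by 58.5 km.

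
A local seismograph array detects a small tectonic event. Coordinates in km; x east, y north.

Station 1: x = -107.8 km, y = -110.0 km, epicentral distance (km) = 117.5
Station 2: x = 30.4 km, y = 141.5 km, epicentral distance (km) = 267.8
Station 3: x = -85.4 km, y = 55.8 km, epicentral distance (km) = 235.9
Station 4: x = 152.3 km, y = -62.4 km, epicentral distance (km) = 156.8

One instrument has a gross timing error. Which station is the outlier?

Solve using three stations at a time. Using Station 1, Station 2, Station 4 (subtract circle equations pairwise → linear system) gives (x, y) ≈ (8.7, -125.4).
Distances from that point to each station vs reported:
  Station 1: calculated 117.5 vs reported 117.5 → residual 0.0 km
  Station 2: calculated 267.8 vs reported 267.8 → residual 0.0 km
  Station 3: calculated 204.2 vs reported 235.9 → residual 31.7 km
  Station 4: calculated 156.8 vs reported 156.8 → residual 0.0 km
Station 1, Station 2, Station 4 are mutually consistent (residuals ≈ 0); Station 3 is off by 31.7 km.

Station 3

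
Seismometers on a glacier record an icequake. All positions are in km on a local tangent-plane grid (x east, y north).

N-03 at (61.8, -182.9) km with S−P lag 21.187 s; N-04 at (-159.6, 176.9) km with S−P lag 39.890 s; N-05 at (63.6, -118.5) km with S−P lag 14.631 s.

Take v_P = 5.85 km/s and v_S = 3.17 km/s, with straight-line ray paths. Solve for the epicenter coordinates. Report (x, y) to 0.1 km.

Distance from S−P lag: d = Δt · v_P v_S / (v_P − v_S) = Δt · (5.85·3.17)/(5.85−3.17) ≈ 6.9196·Δt.
So d_N-03 = 146.61, d_N-04 = 276.02, d_N-05 = 101.24 km.
Circle about each station: (x − 61.8)² + (y + 182.9)² = 146.61²; (x + 159.6)² + (y − 176.9)² = 276.02²; (x − 63.6)² + (y + 118.5)² = 101.24².
Subtracting the N-03 equation from the N-04 and N-05 equations removes the quadratic terms:
-442.8 x + 719.6 y = -35198.43
3.6 x + 128.8 y = -7939.49
Solving the 2×2 system: x ≈ -19.8, y ≈ -61.1 km.
Check against N-03 (with the unrounded x, y): √((x − 61.8)²+(y + 182.9)²) = 146.61 ≈ 146.61 km. ✓

-19.8 km east, -61.1 km north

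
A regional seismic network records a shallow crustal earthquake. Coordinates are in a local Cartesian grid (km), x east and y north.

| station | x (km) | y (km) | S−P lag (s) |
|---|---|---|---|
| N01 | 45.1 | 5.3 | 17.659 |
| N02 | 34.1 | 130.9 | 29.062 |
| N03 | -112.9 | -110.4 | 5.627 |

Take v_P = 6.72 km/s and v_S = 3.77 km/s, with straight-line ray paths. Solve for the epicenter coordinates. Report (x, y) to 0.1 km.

Distance from S−P lag: d = Δt · v_P v_S / (v_P − v_S) = Δt · (6.72·3.77)/(6.72−3.77) ≈ 8.5879·Δt.
So d_N01 = 151.65, d_N02 = 249.58, d_N03 = 48.32 km.
Circle about each station: (x − 45.1)² + (y − 5.3)² = 151.65²; (x − 34.1)² + (y − 130.9)² = 249.58²; (x + 112.9)² + (y + 110.4)² = 48.32².
Subtracting pairs of circle equations eliminates x²+y² and gives linear equations (the radical axes):
-22.0 x + 251.2 y = -23056.93
-316.0 x − 231.4 y = 43535.37
Solving the 2×2 system: x ≈ -66.3, y ≈ -97.6 km.
Check against N01 (with the unrounded x, y): √((x − 45.1)²+(y − 5.3)²) = 151.65 ≈ 151.65 km. ✓

(-66.3, -97.6)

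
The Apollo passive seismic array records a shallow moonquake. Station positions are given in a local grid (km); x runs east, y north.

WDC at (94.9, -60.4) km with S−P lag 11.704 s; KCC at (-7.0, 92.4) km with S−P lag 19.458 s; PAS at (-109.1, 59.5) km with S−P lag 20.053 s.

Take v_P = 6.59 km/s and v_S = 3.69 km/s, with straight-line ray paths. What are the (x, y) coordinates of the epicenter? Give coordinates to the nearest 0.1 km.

x ≈ -2.7 km, y ≈ -70.7 km

Distance from S−P lag: d = Δt · v_P v_S / (v_P − v_S) = Δt · (6.59·3.69)/(6.59−3.69) ≈ 8.3852·Δt.
So d_WDC = 98.14, d_KCC = 163.16, d_PAS = 168.15 km.
Circle about each station: (x − 94.9)² + (y + 60.4)² = 98.14²; (x + 7.0)² + (y − 92.4)² = 163.16²; (x + 109.1)² + (y − 59.5)² = 168.15².
Subtracting the WDC equation from the KCC and PAS equations removes the quadratic terms:
-203.8 x + 305.6 y = -21057.14
-408.0 x + 239.8 y = -15854.07
Solving the 2×2 system: x ≈ -2.7, y ≈ -70.7 km.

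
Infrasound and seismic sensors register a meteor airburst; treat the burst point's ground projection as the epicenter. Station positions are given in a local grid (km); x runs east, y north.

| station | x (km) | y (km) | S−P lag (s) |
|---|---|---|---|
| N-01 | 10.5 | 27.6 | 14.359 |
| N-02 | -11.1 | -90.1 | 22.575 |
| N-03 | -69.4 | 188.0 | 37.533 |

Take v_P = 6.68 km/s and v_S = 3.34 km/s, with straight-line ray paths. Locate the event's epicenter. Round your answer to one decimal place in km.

(104.2, 7.1)

Distance from S−P lag: d = Δt · v_P v_S / (v_P − v_S) = Δt · (6.68·3.34)/(6.68−3.34) ≈ 6.6800·Δt.
So d_N-01 = 95.92, d_N-02 = 150.80, d_N-03 = 250.72 km.
Circle about each station: (x − 10.5)² + (y − 27.6)² = 95.92²; (x + 11.1)² + (y + 90.1)² = 150.80²; (x + 69.4)² + (y − 188.0)² = 250.72².
Subtracting pairs of circle equations eliminates x²+y² and gives linear equations (the radical axes):
-43.2 x − 235.4 y = -6170.78
-159.8 x + 320.8 y = -14371.52
Solving the 2×2 system: x ≈ 104.2, y ≈ 7.1 km.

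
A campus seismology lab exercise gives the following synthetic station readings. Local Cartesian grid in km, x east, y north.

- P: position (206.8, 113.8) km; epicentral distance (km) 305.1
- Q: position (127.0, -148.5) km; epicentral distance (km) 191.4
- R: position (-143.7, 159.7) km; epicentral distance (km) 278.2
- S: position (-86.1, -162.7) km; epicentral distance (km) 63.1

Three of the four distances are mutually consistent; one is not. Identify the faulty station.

Solve using three stations at a time. Using Q, R, S (subtract circle equations pairwise → linear system) gives (x, y) ≈ (-59.5, -105.5).
Distances from that point to each station vs reported:
  P: calculated 345.0 vs reported 305.1 → residual 39.9 km
  Q: calculated 191.4 vs reported 191.4 → residual 0.0 km
  R: calculated 278.2 vs reported 278.2 → residual 0.0 km
  S: calculated 63.1 vs reported 63.1 → residual 0.0 km
Q, R, S are mutually consistent (residuals ≈ 0); P is off by 39.9 km.

P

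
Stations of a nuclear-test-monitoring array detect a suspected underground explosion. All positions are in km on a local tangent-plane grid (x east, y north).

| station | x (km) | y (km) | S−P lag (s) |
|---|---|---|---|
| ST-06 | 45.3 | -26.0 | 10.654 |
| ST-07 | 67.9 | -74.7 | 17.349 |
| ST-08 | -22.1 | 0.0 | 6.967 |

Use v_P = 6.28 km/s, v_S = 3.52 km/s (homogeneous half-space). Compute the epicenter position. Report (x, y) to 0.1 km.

x ≈ 4.6 km, y ≈ 49.0 km

Distance from S−P lag: d = Δt · v_P v_S / (v_P − v_S) = Δt · (6.28·3.52)/(6.28−3.52) ≈ 8.0093·Δt.
So d_ST-06 = 85.33, d_ST-07 = 138.95, d_ST-08 = 55.80 km.
Circle about each station: (x − 45.3)² + (y + 26.0)² = 85.33²; (x − 67.9)² + (y + 74.7)² = 138.95²; (x + 22.1)² + y² = 55.80².
Subtracting the ST-06 equation from the ST-07 and ST-08 equations removes the quadratic terms:
45.2 x − 97.4 y = -4563.48
-134.8 x + 52.0 y = 1927.89
Solving the 2×2 system: x ≈ 4.6, y ≈ 49.0 km.
Check against ST-06 (with the unrounded x, y): √((x − 45.3)²+(y + 26.0)²) = 85.32 ≈ 85.33 km. ✓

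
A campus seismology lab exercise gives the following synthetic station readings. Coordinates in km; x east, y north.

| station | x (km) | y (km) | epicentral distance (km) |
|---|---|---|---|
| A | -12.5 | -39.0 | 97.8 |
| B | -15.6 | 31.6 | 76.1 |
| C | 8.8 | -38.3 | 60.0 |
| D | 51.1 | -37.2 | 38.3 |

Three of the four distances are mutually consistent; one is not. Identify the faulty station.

A

Solve using three stations at a time. Using B, C, D (subtract circle equations pairwise → linear system) gives (x, y) ≈ (54.2, 1.1).
Distances from that point to each station vs reported:
  A: calculated 77.8 vs reported 97.8 → residual 20.0 km
  B: calculated 76.1 vs reported 76.1 → residual 0.0 km
  C: calculated 60.1 vs reported 60.0 → residual 0.1 km
  D: calculated 38.4 vs reported 38.3 → residual 0.1 km
B, C, D are mutually consistent (residuals ≈ 0); A is off by 20.0 km.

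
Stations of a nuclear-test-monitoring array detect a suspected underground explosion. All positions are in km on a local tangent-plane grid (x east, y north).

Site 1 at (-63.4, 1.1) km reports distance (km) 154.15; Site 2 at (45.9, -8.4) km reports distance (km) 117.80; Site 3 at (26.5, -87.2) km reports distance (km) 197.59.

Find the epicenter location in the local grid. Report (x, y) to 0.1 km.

Circle about each station: (x + 63.4)² + (y − 1.1)² = 154.15²; (x − 45.9)² + (y + 8.4)² = 117.80²; (x − 26.5)² + (y + 87.2)² = 197.59².
Subtracting pairs of circle equations eliminates x²+y² and gives linear equations (the radical axes):
218.6 x − 19.0 y = 8041.98
179.8 x − 176.6 y = -10994.27
Solving the 2×2 system: x ≈ 46.3, y ≈ 109.4 km.
Check against Site 1 (with the unrounded x, y): √((x + 63.4)²+(y − 1.1)²) = 154.14 ≈ 154.15 km. ✓

46.3 km east, 109.4 km north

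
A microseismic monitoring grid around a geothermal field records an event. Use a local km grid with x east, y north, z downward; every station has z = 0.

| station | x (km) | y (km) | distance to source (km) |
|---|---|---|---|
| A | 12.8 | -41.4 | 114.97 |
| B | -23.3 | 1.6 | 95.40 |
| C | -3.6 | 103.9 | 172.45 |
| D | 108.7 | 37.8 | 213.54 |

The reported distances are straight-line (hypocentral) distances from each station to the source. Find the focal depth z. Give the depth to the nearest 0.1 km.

z ≈ 66.9 km

Each station gives a sphere (x−x_i)² + (y−y_i)² + z² = d_i² (stations at z=0).
Subtracting the A sphere from B and C: z² cancels, leaving linear equations in x and y:
-72.2 x + 86.0 y = 2784.59
-32.8 x + 290.6 y = -7590.53
Solving: x ≈ -80.504, y ≈ -35.207 km (keep extra digits for the depth step; rounded: -80.5, -35.2).
Then from the A sphere: z² = 114.97² − (x − 12.8)² − (y + 41.4)² with x = -80.504, y = -35.207, so z ≈ 66.889 ≈ 66.9 km.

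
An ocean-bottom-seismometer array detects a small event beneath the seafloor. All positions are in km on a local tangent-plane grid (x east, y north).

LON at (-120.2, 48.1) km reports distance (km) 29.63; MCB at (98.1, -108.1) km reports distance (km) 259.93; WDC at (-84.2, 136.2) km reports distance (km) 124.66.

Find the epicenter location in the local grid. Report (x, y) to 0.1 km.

Circle about each station: (x + 120.2)² + (y − 48.1)² = 29.63²; (x − 98.1)² + (y + 108.1)² = 259.93²; (x + 84.2)² + (y − 136.2)² = 124.66².
Subtracting the LON equation from the MCB and WDC equations removes the quadratic terms:
436.6 x − 312.4 y = -62138.10
72.0 x + 176.2 y = -5783.75
Solving the 2×2 system: x ≈ -128.3, y ≈ 19.6 km.

-128.3 km east, 19.6 km north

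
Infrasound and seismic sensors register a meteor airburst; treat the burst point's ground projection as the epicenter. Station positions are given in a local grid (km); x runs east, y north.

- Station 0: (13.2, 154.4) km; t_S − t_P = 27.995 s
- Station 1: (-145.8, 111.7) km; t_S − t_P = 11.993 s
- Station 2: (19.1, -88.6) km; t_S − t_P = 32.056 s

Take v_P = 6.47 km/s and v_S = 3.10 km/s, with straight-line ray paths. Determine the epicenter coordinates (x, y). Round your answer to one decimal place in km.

Distance from S−P lag: d = Δt · v_P v_S / (v_P − v_S) = Δt · (6.47·3.10)/(6.47−3.10) ≈ 5.9516·Δt.
So d_Station 0 = 166.62, d_Station 1 = 71.38, d_Station 2 = 190.79 km.
Circle about each station: (x − 13.2)² + (y − 154.4)² = 166.62²; (x + 145.8)² + (y − 111.7)² = 71.38²; (x − 19.1)² + (y + 88.6)² = 190.79².
Subtracting the Station 0 equation from the Station 1 and Station 2 equations removes the quadratic terms:
-318.0 x − 85.4 y = 32388.05
11.8 x − 486.0 y = -24437.43
Solving the 2×2 system: x ≈ -114.6, y ≈ 47.5 km.
Check against Station 0 (with the unrounded x, y): √((x − 13.2)²+(y − 154.4)²) = 166.62 ≈ 166.62 km. ✓

-114.6 km east, 47.5 km north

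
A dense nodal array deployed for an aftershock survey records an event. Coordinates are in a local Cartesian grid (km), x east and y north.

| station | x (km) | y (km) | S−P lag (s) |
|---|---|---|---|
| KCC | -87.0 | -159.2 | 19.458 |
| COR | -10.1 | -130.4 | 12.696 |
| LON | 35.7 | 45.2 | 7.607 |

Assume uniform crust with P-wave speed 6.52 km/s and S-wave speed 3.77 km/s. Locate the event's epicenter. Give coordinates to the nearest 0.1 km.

Distance from S−P lag: d = Δt · v_P v_S / (v_P − v_S) = Δt · (6.52·3.77)/(6.52−3.77) ≈ 8.9383·Δt.
So d_KCC = 173.92, d_COR = 113.48, d_LON = 67.99 km.
Circle about each station: (x + 87.0)² + (y + 159.2)² = 173.92²; (x + 10.1)² + (y + 130.4)² = 113.48²; (x − 35.7)² + (y − 45.2)² = 67.99².
Subtracting the KCC equation from the COR and LON equations removes the quadratic terms:
153.8 x + 57.6 y = 1562.99
245.4 x + 408.8 y = -3970.58
Solving the 2×2 system: x ≈ 17.8, y ≈ -20.4 km.

x ≈ 17.8 km, y ≈ -20.4 km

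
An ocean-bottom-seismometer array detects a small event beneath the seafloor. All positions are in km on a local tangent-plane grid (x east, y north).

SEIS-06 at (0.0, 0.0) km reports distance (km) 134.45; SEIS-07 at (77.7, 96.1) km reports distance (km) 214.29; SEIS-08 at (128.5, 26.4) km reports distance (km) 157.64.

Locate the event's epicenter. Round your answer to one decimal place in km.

(64.8, -117.8)

Circle about each station: x² + y² = 134.45²; (x − 77.7)² + (y − 96.1)² = 214.29²; (x − 128.5)² + (y − 26.4)² = 157.64².
Subtracting pairs of circle equations eliminates x²+y² and gives linear equations (the radical axes):
155.4 x + 192.2 y = -12570.90
257.0 x + 52.8 y = 10435.64
Solving the 2×2 system: x ≈ 64.8, y ≈ -117.8 km.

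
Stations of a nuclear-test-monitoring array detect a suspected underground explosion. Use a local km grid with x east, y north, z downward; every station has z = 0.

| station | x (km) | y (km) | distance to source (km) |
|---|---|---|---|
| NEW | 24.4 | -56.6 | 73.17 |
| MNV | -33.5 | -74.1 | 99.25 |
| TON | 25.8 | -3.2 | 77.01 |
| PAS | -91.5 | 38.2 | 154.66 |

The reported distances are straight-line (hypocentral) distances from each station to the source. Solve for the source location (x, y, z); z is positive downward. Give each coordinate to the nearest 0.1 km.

Each station gives a sphere (x−x_i)² + (y−y_i)² + z² = d_i² (stations at z=0).
Subtracting the NEW sphere from MNV and TON: z² cancels, leaving linear equations in x and y:
-115.8 x − 35.0 y = -1682.57
2.8 x + 106.8 y = -3699.73
Solving: x ≈ 25.200, y ≈ -35.302 km (keep extra digits for the depth step; rounded: 25.2, -35.3).
Then from the NEW sphere: z² = 73.17² − (x − 24.4)² − (y + 56.6)² with x = 25.200, y = -35.302, so z ≈ 69.997 ≈ 70.0 km.

x ≈ 25.2 km, y ≈ -35.3 km, depth ≈ 70.0 km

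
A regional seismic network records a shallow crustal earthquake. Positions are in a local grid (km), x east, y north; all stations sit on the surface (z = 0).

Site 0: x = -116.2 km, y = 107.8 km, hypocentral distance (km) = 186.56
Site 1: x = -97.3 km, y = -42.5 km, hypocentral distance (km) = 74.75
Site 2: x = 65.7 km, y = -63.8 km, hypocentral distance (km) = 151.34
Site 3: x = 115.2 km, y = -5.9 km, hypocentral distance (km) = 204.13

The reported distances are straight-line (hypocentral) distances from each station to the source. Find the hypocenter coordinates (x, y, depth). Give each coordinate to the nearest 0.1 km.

Each station gives a sphere (x−x_i)² + (y−y_i)² + z² = d_i² (stations at z=0).
Subtracting the Site 0 sphere from Site 1 and Site 2: z² cancels, leaving linear equations in x and y:
37.8 x − 300.6 y = 15367.33
363.8 x − 343.2 y = -4835.51
Solving: x ≈ -69.799, y ≈ -59.899 km (keep extra digits for the depth step; rounded: -69.8, -59.9).
Then from the Site 0 sphere: z² = 186.56² − (x + 116.2)² − (y − 107.8)² with x = -69.799, y = -59.899, so z ≈ 67.295 ≈ 67.3 km.
Check against Site 3 (with the unrounded solution): distance 204.13 ≈ 204.13 km. ✓

(-69.8, -59.9, 67.3)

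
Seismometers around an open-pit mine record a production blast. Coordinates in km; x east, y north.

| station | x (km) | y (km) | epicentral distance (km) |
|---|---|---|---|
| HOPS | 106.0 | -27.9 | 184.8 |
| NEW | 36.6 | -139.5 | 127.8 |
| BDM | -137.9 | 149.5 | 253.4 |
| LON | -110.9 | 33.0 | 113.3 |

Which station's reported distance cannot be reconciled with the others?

BDM

Solve using three stations at a time. Using HOPS, NEW, LON (subtract circle equations pairwise → linear system) gives (x, y) ≈ (-73.0, -73.8).
Distances from that point to each station vs reported:
  HOPS: calculated 184.8 vs reported 184.8 → residual 0.0 km
  NEW: calculated 127.8 vs reported 127.8 → residual 0.0 km
  BDM: calculated 232.5 vs reported 253.4 → residual 20.9 km
  LON: calculated 113.3 vs reported 113.3 → residual 0.0 km
HOPS, NEW, LON are mutually consistent (residuals ≈ 0); BDM is off by 20.9 km.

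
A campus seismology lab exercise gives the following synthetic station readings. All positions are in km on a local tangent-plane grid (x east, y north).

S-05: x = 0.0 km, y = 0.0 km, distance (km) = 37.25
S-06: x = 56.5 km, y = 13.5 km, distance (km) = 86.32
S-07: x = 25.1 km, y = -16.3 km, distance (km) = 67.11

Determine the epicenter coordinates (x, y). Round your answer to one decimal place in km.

Circle about each station: x² + y² = 37.25²; (x − 56.5)² + (y − 13.5)² = 86.32²; (x − 25.1)² + (y + 16.3)² = 67.11².
Subtracting the S-05 equation from the S-06 and S-07 equations removes the quadratic terms:
113.0 x + 27.0 y = -2689.08
50.2 x − 32.6 y = -2220.49
Solving the 2×2 system: x ≈ -29.3, y ≈ 23.0 km.

-29.3 km east, 23.0 km north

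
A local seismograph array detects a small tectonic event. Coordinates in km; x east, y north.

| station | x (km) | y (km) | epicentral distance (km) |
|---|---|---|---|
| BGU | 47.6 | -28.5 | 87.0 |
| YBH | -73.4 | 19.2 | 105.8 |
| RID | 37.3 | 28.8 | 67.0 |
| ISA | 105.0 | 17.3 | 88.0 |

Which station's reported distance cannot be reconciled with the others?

Solve using three stations at a time. Using BGU, YBH, ISA (subtract circle equations pairwise → linear system) gives (x, y) ≈ (25.9, 55.7).
Distances from that point to each station vs reported:
  BGU: calculated 87.0 vs reported 87.0 → residual 0.0 km
  YBH: calculated 105.8 vs reported 105.8 → residual 0.0 km
  RID: calculated 29.2 vs reported 67.0 → residual 37.8 km
  ISA: calculated 88.0 vs reported 88.0 → residual 0.0 km
BGU, YBH, ISA are mutually consistent (residuals ≈ 0); RID is off by 37.8 km.

RID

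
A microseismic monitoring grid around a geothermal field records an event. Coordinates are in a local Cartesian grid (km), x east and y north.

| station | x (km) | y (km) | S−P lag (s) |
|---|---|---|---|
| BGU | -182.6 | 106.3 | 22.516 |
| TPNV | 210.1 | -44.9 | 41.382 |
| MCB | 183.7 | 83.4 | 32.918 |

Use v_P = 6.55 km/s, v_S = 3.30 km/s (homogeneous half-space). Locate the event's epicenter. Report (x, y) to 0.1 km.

Distance from S−P lag: d = Δt · v_P v_S / (v_P − v_S) = Δt · (6.55·3.30)/(6.55−3.30) ≈ 6.6508·Δt.
So d_BGU = 149.75, d_TPNV = 275.22, d_MCB = 218.93 km.
Circle about each station: (x + 182.6)² + (y − 106.3)² = 149.75²; (x − 210.1)² + (y + 44.9)² = 275.22²; (x − 183.7)² + (y − 83.4)² = 218.93².
Subtracting the BGU equation from the TPNV and MCB equations removes the quadratic terms:
785.4 x − 302.4 y = -51805.42
732.6 x − 45.8 y = -29446.48
Solving the 2×2 system: x ≈ -35.2, y ≈ 79.9 km.

(-35.2, 79.9)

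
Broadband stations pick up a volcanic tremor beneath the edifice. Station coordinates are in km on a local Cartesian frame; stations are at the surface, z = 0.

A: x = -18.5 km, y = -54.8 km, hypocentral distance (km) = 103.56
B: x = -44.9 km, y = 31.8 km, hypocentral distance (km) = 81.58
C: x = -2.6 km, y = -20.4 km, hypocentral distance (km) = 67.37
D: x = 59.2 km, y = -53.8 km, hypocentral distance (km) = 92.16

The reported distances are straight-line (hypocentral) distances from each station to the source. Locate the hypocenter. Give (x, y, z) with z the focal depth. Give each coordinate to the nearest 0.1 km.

x ≈ 33.6 km, y ≈ 31.9 km, depth ≈ 22.2 km

Each station gives a sphere (x−x_i)² + (y−y_i)² + z² = d_i² (stations at z=0).
Subtracting the A sphere from B and C: z² cancels, leaving linear equations in x and y:
-52.8 x + 173.2 y = 3751.34
31.8 x + 68.8 y = 3263.59
Solving: x ≈ 33.605, y ≈ 31.903 km (keep extra digits for the depth step; rounded: 33.6, 31.9).
Then from the A sphere: z² = 103.56² − (x + 18.5)² − (y + 54.8)² with x = 33.605, y = 31.903, so z ≈ 22.189 ≈ 22.2 km.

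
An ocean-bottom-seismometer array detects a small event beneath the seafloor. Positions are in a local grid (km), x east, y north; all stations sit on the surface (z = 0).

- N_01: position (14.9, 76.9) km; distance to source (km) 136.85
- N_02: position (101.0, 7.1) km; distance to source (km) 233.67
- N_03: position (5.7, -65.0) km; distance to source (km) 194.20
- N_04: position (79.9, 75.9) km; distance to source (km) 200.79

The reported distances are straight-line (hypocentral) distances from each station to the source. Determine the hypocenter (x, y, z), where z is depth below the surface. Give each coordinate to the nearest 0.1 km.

(-118.6, 81.2, 29.8)

Each station gives a sphere (x−x_i)² + (y−y_i)² + z² = d_i² (stations at z=0).
Subtracting the N_01 sphere from N_02 and N_03: z² cancels, leaving linear equations in x and y:
172.2 x − 139.6 y = -31757.96
-18.4 x − 283.8 y = -20863.85
Solving: x ≈ -118.593, y ≈ 81.205 km (keep extra digits for the depth step; rounded: -118.6, 81.2).
Then from the N_01 sphere: z² = 136.85² − (x − 14.9)² − (y − 76.9)² with x = -118.593, y = 81.205, so z ≈ 29.816 ≈ 29.8 km.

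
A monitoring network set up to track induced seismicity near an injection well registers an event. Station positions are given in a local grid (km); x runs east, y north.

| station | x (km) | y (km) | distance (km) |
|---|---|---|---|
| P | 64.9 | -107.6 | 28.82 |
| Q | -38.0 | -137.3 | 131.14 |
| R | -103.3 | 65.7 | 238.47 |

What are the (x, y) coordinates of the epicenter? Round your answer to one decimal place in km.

Circle about each station: (x − 64.9)² + (y + 107.6)² = 28.82²; (x + 38.0)² + (y + 137.3)² = 131.14²; (x + 103.3)² + (y − 65.7)² = 238.47².
Subtracting the P equation from the Q and R equations removes the quadratic terms:
-205.8 x − 59.4 y = -11861.59
-336.4 x + 346.6 y = -56839.74
Solving the 2×2 system: x ≈ 82.0, y ≈ -84.4 km.
Check against P (with the unrounded x, y): √((x − 64.9)²+(y + 107.6)²) = 28.81 ≈ 28.82 km. ✓

82.0 km east, -84.4 km north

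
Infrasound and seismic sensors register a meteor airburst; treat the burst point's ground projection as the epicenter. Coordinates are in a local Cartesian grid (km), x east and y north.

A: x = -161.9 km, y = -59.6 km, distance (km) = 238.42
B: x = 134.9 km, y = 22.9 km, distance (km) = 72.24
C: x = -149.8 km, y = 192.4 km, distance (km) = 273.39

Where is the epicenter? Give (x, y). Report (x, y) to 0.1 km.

Circle about each station: (x + 161.9)² + (y + 59.6)² = 238.42²; (x − 134.9)² + (y − 22.9)² = 72.24²; (x + 149.8)² + (y − 192.4)² = 273.39².
Subtracting pairs of circle equations eliminates x²+y² and gives linear equations (the radical axes):
593.6 x + 165.0 y = 40584.13
24.2 x + 504.0 y = 11796.03
Solving the 2×2 system: x ≈ 62.7, y ≈ 20.4 km.

62.7 km east, 20.4 km north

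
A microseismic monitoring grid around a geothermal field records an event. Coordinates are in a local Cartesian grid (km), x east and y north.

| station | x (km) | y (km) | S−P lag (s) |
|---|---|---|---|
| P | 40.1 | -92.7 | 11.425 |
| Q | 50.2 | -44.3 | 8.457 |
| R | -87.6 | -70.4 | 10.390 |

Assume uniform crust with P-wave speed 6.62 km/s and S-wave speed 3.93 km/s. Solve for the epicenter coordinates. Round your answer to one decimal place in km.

-17.5 km east, 1.6 km north

Distance from S−P lag: d = Δt · v_P v_S / (v_P − v_S) = Δt · (6.62·3.93)/(6.62−3.93) ≈ 9.6716·Δt.
So d_P = 110.50, d_Q = 81.79, d_R = 100.49 km.
Circle about each station: (x − 40.1)² + (y + 92.7)² = 110.50²; (x − 50.2)² + (y + 44.3)² = 81.79²; (x + 87.6)² + (y + 70.4)² = 100.49².
Subtracting the P equation from the Q and R equations removes the quadratic terms:
20.2 x + 96.8 y = -198.12
-255.4 x + 44.6 y = 4540.63
Solving the 2×2 system: x ≈ -17.5, y ≈ 1.6 km.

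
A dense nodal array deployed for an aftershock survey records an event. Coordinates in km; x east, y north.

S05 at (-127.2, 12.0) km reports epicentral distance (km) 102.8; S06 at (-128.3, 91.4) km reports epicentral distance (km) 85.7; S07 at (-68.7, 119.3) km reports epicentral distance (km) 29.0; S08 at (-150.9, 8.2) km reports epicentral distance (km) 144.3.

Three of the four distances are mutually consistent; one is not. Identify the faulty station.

S05

Solve using three stations at a time. Using S06, S07, S08 (subtract circle equations pairwise → linear system) gives (x, y) ≈ (-43.7, 104.7).
Distances from that point to each station vs reported:
  S05: calculated 124.8 vs reported 102.8 → residual 22.0 km
  S06: calculated 85.7 vs reported 85.7 → residual 0.0 km
  S07: calculated 29.0 vs reported 29.0 → residual 0.0 km
  S08: calculated 144.3 vs reported 144.3 → residual 0.0 km
S06, S07, S08 are mutually consistent (residuals ≈ 0); S05 is off by 22.0 km.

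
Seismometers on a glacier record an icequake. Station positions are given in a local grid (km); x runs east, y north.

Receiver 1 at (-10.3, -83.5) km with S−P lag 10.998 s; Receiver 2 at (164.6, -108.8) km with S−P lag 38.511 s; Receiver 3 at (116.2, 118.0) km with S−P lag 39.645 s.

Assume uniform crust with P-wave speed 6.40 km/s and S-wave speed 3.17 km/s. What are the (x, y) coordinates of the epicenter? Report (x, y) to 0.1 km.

(-69.5, -47.9)

Distance from S−P lag: d = Δt · v_P v_S / (v_P − v_S) = Δt · (6.40·3.17)/(6.40−3.17) ≈ 6.2811·Δt.
So d_Receiver 1 = 69.08, d_Receiver 2 = 241.89, d_Receiver 3 = 249.01 km.
Circle about each station: (x + 10.3)² + (y + 83.5)² = 69.08²; (x − 164.6)² + (y + 108.8)² = 241.89²; (x − 116.2)² + (y − 118.0)² = 249.01².
Subtracting the Receiver 1 equation from the Receiver 2 and Receiver 3 equations removes the quadratic terms:
349.8 x − 50.6 y = -21886.47
253.0 x + 403.0 y = -36885.83
Solving the 2×2 system: x ≈ -69.5, y ≈ -47.9 km.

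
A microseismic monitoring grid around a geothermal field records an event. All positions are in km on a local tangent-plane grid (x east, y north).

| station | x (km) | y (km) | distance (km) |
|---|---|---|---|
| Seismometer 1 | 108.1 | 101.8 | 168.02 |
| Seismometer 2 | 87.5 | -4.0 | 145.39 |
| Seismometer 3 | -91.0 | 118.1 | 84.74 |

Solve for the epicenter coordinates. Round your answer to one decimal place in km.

Circle about each station: (x − 108.1)² + (y − 101.8)² = 168.02²; (x − 87.5)² + (y + 4.0)² = 145.39²; (x + 91.0)² + (y − 118.1)² = 84.74².
Subtracting pairs of circle equations eliminates x²+y² and gives linear equations (the radical axes):
-41.2 x − 211.6 y = -7284.13
-398.2 x + 32.6 y = 21229.61
Solving the 2×2 system: x ≈ -49.7, y ≈ 44.1 km.

-49.7 km east, 44.1 km north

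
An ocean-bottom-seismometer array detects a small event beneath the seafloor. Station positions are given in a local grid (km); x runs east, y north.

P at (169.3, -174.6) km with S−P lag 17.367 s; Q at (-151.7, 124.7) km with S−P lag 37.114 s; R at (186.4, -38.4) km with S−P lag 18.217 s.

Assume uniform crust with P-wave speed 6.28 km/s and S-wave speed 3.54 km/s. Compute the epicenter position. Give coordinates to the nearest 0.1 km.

51.1 km east, -97.9 km north

Distance from S−P lag: d = Δt · v_P v_S / (v_P − v_S) = Δt · (6.28·3.54)/(6.28−3.54) ≈ 8.1136·Δt.
So d_P = 140.91, d_Q = 301.13, d_R = 147.81 km.
Circle about each station: (x − 169.3)² + (y + 174.6)² = 140.91²; (x + 151.7)² + (y − 124.7)² = 301.13²; (x − 186.4)² + (y + 38.4)² = 147.81².
Subtracting the P equation from the Q and R equations removes the quadratic terms:
-642.0 x + 598.6 y = -91408.32
34.2 x + 272.4 y = -24920.30
Solving the 2×2 system: x ≈ 51.1, y ≈ -97.9 km.
Check against P (with the unrounded x, y): √((x − 169.3)²+(y + 174.6)²) = 140.91 ≈ 140.91 km. ✓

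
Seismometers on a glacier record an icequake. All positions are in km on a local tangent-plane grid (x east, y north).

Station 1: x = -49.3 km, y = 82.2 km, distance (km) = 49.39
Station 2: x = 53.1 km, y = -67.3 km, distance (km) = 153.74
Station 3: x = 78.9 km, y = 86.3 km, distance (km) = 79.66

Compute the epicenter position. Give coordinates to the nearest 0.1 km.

Circle about each station: (x + 49.3)² + (y − 82.2)² = 49.39²; (x − 53.1)² + (y + 67.3)² = 153.74²; (x − 78.9)² + (y − 86.3)² = 79.66².
Subtracting the Station 1 equation from the Station 2 and Station 3 equations removes the quadratic terms:
204.8 x − 299.0 y = -23035.05
256.4 x + 8.2 y = 579.23
Solving the 2×2 system: x ≈ -0.2, y ≈ 76.9 km.

x ≈ -0.2 km, y ≈ 76.9 km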